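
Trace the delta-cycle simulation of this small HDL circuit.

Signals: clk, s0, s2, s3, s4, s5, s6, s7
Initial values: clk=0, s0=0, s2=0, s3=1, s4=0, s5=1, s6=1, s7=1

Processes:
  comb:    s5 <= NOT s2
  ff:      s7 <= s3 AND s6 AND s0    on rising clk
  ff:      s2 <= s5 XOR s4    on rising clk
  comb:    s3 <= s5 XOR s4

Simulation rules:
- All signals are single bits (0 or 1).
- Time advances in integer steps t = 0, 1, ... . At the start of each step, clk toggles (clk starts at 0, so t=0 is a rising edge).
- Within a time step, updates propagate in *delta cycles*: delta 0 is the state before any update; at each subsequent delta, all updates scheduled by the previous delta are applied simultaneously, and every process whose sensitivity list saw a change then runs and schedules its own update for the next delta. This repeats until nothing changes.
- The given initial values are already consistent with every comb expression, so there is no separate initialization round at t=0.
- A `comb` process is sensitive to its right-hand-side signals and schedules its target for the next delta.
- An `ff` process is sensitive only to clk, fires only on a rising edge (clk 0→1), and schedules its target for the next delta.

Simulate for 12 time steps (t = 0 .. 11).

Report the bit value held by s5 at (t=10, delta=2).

0

t=0 Δ0: s2=0 s3=1 clk=0 s6=1 s7=1 s4=0 s5=1 s0=0
  Δ1: clk:0→1
  Δ2: s2:0→1, s7:1→0
  Δ3: s5:1→0
  Δ4: s3:1→0
  (4Δ to stable)
t=1 Δ0: s2=1 s3=0 clk=1 s6=1 s7=0 s4=0 s5=0 s0=0
  Δ1: clk:1→0
  (1Δ to stable)
t=2 Δ0: s2=1 s3=0 clk=0 s6=1 s7=0 s4=0 s5=0 s0=0
  Δ1: clk:0→1
  Δ2: s2:1→0
  Δ3: s5:0→1
  Δ4: s3:0→1
  (4Δ to stable)
t=3 Δ0: s2=0 s3=1 clk=1 s6=1 s7=0 s4=0 s5=1 s0=0
  Δ1: clk:1→0
  (1Δ to stable)
t=4 Δ0: s2=0 s3=1 clk=0 s6=1 s7=0 s4=0 s5=1 s0=0
  Δ1: clk:0→1
  Δ2: s2:0→1
  Δ3: s5:1→0
  Δ4: s3:1→0
  (4Δ to stable)
t=5 Δ0: s2=1 s3=0 clk=1 s6=1 s7=0 s4=0 s5=0 s0=0
  Δ1: clk:1→0
  (1Δ to stable)
t=6 Δ0: s2=1 s3=0 clk=0 s6=1 s7=0 s4=0 s5=0 s0=0
  Δ1: clk:0→1
  Δ2: s2:1→0
  Δ3: s5:0→1
  Δ4: s3:0→1
  (4Δ to stable)
t=7 Δ0: s2=0 s3=1 clk=1 s6=1 s7=0 s4=0 s5=1 s0=0
  Δ1: clk:1→0
  (1Δ to stable)
t=8 Δ0: s2=0 s3=1 clk=0 s6=1 s7=0 s4=0 s5=1 s0=0
  Δ1: clk:0→1
  Δ2: s2:0→1
  Δ3: s5:1→0
  Δ4: s3:1→0
  (4Δ to stable)
t=9 Δ0: s2=1 s3=0 clk=1 s6=1 s7=0 s4=0 s5=0 s0=0
  Δ1: clk:1→0
  (1Δ to stable)
t=10 Δ0: s2=1 s3=0 clk=0 s6=1 s7=0 s4=0 s5=0 s0=0
  Δ1: clk:0→1
  Δ2: s2:1→0
  Δ3: s5:0→1
  Δ4: s3:0→1
  (4Δ to stable)
t=11 Δ0: s2=0 s3=1 clk=1 s6=1 s7=0 s4=0 s5=1 s0=0
  Δ1: clk:1→0
  (1Δ to stable)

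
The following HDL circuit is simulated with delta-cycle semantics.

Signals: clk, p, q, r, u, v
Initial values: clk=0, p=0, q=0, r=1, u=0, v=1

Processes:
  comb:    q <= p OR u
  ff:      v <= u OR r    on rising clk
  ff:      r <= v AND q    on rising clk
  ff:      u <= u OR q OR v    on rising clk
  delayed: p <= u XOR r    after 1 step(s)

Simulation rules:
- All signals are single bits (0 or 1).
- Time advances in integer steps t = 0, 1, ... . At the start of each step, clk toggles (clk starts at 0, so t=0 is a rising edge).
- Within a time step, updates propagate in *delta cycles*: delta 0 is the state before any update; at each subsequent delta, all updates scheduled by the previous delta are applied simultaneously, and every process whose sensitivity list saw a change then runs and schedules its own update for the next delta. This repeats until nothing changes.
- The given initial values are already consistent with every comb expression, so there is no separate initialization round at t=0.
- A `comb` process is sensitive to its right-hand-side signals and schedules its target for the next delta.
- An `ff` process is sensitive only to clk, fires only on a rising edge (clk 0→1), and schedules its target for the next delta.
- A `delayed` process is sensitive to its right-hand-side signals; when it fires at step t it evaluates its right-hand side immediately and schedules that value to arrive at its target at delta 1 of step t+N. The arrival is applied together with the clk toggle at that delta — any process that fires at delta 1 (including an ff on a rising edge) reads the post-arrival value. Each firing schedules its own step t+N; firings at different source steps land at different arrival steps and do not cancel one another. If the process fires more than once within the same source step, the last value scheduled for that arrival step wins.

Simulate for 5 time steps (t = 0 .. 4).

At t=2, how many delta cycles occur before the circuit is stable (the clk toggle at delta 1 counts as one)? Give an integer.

t=0 Δ0: u=0 r=1 p=0 q=0 clk=0 v=1
  Δ1: clk:0→1
  Δ2: u:0→1, r:1→0
  Δ3: q:0→1
  (3Δ to stable)
t=1 Δ0: u=1 r=0 p=0 q=1 clk=1 v=1
  Δ1: p:0→1, clk:1→0
  (1Δ to stable)
t=2 Δ0: u=1 r=0 p=1 q=1 clk=0 v=1
  Δ1: clk:0→1
  Δ2: r:0→1
  (2Δ to stable)
t=3 Δ0: u=1 r=1 p=1 q=1 clk=1 v=1
  Δ1: p:1→0, clk:1→0
  (1Δ to stable)
t=4 Δ0: u=1 r=1 p=0 q=1 clk=0 v=1
  Δ1: clk:0→1
  (1Δ to stable)

2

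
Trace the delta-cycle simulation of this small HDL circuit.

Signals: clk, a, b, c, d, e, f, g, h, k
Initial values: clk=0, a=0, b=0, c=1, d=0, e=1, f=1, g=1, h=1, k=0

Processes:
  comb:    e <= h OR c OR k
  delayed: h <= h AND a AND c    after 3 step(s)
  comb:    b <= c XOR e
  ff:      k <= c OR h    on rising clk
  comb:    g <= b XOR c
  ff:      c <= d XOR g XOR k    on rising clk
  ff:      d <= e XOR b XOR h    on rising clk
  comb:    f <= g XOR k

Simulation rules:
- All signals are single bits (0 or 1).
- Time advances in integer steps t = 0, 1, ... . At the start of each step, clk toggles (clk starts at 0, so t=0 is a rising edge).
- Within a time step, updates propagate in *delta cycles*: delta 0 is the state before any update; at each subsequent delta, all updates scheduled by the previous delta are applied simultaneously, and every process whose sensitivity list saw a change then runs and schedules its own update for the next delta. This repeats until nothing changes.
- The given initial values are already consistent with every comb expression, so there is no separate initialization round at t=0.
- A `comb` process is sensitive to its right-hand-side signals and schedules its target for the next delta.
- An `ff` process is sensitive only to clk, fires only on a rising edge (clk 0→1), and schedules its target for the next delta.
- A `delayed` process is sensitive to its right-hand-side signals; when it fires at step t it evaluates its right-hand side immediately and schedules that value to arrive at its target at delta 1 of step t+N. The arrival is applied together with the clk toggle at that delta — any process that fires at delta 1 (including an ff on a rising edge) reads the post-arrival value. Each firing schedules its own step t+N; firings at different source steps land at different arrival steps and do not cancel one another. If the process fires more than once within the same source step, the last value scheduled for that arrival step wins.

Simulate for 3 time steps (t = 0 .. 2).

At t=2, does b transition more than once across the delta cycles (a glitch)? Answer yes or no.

no

[bits: b,h,a,f,d,c,e,g,k,clk]
t=0: Δ0=0101011100 Δ1=0101011101 Δ2=0101011111 Δ3=0100011111 | 3Δ
t=1: Δ0=0100011111 Δ1=0100011110 | 1Δ
t=2: Δ0=0100011110 Δ1=0100011111 Δ2=0100001111 Δ3=1100001011 Δ4=1101001111 Δ5=1100001111 | 5Δ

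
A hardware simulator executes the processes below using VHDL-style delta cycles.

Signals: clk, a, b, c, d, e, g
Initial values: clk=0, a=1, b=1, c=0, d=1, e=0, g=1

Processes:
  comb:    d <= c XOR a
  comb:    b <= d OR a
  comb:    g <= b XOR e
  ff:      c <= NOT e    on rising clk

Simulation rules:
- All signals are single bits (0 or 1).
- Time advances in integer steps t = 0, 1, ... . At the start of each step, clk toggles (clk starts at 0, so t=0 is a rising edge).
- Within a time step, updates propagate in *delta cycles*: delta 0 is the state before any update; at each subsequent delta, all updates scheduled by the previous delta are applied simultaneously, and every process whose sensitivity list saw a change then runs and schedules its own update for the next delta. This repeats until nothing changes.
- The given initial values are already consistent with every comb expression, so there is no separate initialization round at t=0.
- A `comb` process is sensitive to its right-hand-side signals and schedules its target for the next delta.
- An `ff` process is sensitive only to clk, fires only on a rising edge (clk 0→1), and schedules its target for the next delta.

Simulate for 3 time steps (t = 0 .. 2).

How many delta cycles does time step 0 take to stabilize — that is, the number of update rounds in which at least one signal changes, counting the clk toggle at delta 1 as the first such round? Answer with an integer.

t0.Δ0 b=1 g=1 c=0 e=0 clk=0 d=1 a=1
t0.Δ1 b=1 g=1 c=0 e=0 clk=1 d=1 a=1
t0.Δ2 b=1 g=1 c=1 e=0 clk=1 d=1 a=1
t0.Δ3 b=1 g=1 c=1 e=0 clk=1 d=0 a=1
t1.Δ0 b=1 g=1 c=1 e=0 clk=1 d=0 a=1
t1.Δ1 b=1 g=1 c=1 e=0 clk=0 d=0 a=1
t2.Δ0 b=1 g=1 c=1 e=0 clk=0 d=0 a=1
t2.Δ1 b=1 g=1 c=1 e=0 clk=1 d=0 a=1

3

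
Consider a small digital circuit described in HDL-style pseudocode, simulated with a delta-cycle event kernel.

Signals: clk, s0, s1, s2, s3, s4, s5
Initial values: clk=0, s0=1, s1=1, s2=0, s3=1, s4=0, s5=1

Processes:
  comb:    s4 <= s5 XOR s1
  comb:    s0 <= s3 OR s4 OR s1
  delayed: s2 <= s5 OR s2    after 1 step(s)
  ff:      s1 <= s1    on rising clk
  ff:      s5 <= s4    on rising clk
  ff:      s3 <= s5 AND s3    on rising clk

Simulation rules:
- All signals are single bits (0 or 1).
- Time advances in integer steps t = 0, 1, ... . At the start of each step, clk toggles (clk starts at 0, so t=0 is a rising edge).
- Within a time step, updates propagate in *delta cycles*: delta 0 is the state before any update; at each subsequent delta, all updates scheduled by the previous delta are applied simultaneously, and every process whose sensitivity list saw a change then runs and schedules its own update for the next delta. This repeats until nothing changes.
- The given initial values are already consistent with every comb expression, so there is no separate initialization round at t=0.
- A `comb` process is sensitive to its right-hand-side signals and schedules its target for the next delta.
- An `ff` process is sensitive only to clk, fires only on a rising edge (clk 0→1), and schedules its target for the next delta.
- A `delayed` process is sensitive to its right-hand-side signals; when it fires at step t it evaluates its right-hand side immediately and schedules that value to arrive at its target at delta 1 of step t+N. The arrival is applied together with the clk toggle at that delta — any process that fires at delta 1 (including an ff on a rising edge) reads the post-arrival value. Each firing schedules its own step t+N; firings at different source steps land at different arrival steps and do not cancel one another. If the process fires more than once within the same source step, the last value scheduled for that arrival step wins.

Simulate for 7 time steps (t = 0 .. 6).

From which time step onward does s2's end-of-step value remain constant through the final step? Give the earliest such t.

t0.Δ0 s0=1 s5=1 s1=1 s2=0 s4=0 s3=1 clk=0
t0.Δ1 s0=1 s5=1 s1=1 s2=0 s4=0 s3=1 clk=1
t0.Δ2 s0=1 s5=0 s1=1 s2=0 s4=0 s3=1 clk=1
t0.Δ3 s0=1 s5=0 s1=1 s2=0 s4=1 s3=1 clk=1
t1.Δ0 s0=1 s5=0 s1=1 s2=0 s4=1 s3=1 clk=1
t1.Δ1 s0=1 s5=0 s1=1 s2=0 s4=1 s3=1 clk=0
t2.Δ0 s0=1 s5=0 s1=1 s2=0 s4=1 s3=1 clk=0
t2.Δ1 s0=1 s5=0 s1=1 s2=0 s4=1 s3=1 clk=1
t2.Δ2 s0=1 s5=1 s1=1 s2=0 s4=1 s3=0 clk=1
t2.Δ3 s0=1 s5=1 s1=1 s2=0 s4=0 s3=0 clk=1
t3.Δ0 s0=1 s5=1 s1=1 s2=0 s4=0 s3=0 clk=1
t3.Δ1 s0=1 s5=1 s1=1 s2=1 s4=0 s3=0 clk=0
t4.Δ0 s0=1 s5=1 s1=1 s2=1 s4=0 s3=0 clk=0
t4.Δ1 s0=1 s5=1 s1=1 s2=1 s4=0 s3=0 clk=1
t4.Δ2 s0=1 s5=0 s1=1 s2=1 s4=0 s3=0 clk=1
t4.Δ3 s0=1 s5=0 s1=1 s2=1 s4=1 s3=0 clk=1
t5.Δ0 s0=1 s5=0 s1=1 s2=1 s4=1 s3=0 clk=1
t5.Δ1 s0=1 s5=0 s1=1 s2=1 s4=1 s3=0 clk=0
t6.Δ0 s0=1 s5=0 s1=1 s2=1 s4=1 s3=0 clk=0
t6.Δ1 s0=1 s5=0 s1=1 s2=1 s4=1 s3=0 clk=1
t6.Δ2 s0=1 s5=1 s1=1 s2=1 s4=1 s3=0 clk=1
t6.Δ3 s0=1 s5=1 s1=1 s2=1 s4=0 s3=0 clk=1

3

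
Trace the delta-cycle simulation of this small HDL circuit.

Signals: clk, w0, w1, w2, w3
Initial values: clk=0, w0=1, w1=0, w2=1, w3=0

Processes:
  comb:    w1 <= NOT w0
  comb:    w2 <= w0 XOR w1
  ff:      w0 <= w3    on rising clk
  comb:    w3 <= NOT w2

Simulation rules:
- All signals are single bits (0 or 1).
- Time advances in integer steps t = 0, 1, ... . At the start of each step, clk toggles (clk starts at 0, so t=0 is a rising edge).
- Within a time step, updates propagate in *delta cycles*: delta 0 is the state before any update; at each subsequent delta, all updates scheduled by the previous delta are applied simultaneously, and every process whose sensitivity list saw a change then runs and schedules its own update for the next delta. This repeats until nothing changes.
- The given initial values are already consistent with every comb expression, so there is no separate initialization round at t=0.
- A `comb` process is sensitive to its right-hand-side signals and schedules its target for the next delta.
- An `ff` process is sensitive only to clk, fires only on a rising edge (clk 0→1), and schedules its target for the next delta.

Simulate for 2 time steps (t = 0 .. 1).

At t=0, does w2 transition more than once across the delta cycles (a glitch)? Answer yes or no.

[bits: w0,w2,clk,w1,w3]
t=0: Δ0=11000 Δ1=11100 Δ2=01100 Δ3=00110 Δ4=01111 Δ5=01110 | 5Δ
t=1: Δ0=01110 Δ1=01010 | 1Δ

yes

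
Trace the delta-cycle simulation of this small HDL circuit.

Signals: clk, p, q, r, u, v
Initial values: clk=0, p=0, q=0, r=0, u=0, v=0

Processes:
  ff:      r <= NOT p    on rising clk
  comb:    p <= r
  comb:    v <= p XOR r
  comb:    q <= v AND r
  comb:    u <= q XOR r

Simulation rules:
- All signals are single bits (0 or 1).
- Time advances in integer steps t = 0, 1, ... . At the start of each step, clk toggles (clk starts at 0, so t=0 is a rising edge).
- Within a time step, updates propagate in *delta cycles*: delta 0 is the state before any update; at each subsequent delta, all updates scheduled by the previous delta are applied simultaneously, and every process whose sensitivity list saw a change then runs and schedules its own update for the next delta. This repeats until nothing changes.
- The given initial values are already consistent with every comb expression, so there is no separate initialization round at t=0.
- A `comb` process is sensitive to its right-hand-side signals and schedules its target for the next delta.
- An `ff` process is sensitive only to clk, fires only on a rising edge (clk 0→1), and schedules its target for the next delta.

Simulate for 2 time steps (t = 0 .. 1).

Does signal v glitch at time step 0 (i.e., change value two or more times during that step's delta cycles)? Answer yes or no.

yes

[bits: p,u,clk,v,q,r]
t=0: Δ0=000000 Δ1=001000 Δ2=001001 Δ3=111101 Δ4=111011 Δ5=101001 Δ6=111001 | 6Δ
t=1: Δ0=111001 Δ1=110001 | 1Δ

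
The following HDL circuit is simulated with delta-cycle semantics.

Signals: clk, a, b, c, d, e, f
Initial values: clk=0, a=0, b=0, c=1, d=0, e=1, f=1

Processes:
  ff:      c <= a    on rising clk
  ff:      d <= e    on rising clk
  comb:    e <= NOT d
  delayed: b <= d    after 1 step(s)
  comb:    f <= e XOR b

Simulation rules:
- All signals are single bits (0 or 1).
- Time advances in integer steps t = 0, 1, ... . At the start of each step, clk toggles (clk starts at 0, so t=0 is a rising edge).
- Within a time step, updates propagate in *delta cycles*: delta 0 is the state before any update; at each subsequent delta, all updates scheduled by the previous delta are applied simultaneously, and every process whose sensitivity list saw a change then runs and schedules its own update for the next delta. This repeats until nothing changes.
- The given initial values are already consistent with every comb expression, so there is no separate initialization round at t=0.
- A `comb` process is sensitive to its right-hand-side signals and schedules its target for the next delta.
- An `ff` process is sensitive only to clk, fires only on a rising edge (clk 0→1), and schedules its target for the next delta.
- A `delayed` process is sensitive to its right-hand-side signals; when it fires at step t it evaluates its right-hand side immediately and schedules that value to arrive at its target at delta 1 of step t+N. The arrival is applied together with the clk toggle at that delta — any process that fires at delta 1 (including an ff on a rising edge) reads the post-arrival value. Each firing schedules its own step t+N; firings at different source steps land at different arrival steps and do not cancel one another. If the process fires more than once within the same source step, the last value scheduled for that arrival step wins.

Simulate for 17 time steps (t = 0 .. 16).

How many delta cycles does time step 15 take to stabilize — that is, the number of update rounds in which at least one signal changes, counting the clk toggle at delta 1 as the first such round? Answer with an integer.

[bits: d,c,f,b,a,clk,e]
t=0: Δ0=0110001 Δ1=0110011 Δ2=1010011 Δ3=1010010 Δ4=1000010 | 4Δ
t=1: Δ0=1000010 Δ1=1001000 Δ2=1011000 | 2Δ
t=2: Δ0=1011000 Δ1=1011010 Δ2=0011010 Δ3=0011011 Δ4=0001011 | 4Δ
t=3: Δ0=0001011 Δ1=0000001 Δ2=0010001 | 2Δ
t=4: Δ0=0010001 Δ1=0010011 Δ2=1010011 Δ3=1010010 Δ4=1000010 | 4Δ
t=5: Δ0=1000010 Δ1=1001000 Δ2=1011000 | 2Δ
t=6: Δ0=1011000 Δ1=1011010 Δ2=0011010 Δ3=0011011 Δ4=0001011 | 4Δ
t=7: Δ0=0001011 Δ1=0000001 Δ2=0010001 | 2Δ
t=8: Δ0=0010001 Δ1=0010011 Δ2=1010011 Δ3=1010010 Δ4=1000010 | 4Δ
t=9: Δ0=1000010 Δ1=1001000 Δ2=1011000 | 2Δ
t=10: Δ0=1011000 Δ1=1011010 Δ2=0011010 Δ3=0011011 Δ4=0001011 | 4Δ
t=11: Δ0=0001011 Δ1=0000001 Δ2=0010001 | 2Δ
t=12: Δ0=0010001 Δ1=0010011 Δ2=1010011 Δ3=1010010 Δ4=1000010 | 4Δ
t=13: Δ0=1000010 Δ1=1001000 Δ2=1011000 | 2Δ
t=14: Δ0=1011000 Δ1=1011010 Δ2=0011010 Δ3=0011011 Δ4=0001011 | 4Δ
t=15: Δ0=0001011 Δ1=0000001 Δ2=0010001 | 2Δ
t=16: Δ0=0010001 Δ1=0010011 Δ2=1010011 Δ3=1010010 Δ4=1000010 | 4Δ

2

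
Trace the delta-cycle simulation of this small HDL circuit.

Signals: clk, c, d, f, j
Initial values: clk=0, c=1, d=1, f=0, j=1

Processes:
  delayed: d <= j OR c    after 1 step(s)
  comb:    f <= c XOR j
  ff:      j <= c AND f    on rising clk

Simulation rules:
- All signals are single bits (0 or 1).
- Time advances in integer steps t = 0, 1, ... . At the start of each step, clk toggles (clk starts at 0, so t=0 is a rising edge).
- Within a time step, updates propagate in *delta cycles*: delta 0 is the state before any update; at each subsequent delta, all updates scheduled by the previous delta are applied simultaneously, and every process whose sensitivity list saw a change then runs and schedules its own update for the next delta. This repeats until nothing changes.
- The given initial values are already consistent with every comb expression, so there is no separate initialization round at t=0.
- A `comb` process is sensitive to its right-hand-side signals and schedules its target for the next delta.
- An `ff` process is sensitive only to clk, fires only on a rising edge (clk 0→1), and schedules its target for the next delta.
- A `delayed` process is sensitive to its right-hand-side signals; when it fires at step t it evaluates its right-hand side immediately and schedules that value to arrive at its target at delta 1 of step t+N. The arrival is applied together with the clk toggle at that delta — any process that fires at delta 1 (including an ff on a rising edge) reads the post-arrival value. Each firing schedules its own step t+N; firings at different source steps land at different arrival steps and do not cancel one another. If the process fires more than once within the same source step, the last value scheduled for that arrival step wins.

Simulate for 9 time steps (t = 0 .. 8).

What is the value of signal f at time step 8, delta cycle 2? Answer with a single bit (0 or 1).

[bits: j,f,c,d,clk]
t=0: Δ0=10110 Δ1=10111 Δ2=00111 Δ3=01111 | 3Δ
t=1: Δ0=01111 Δ1=01110 | 1Δ
t=2: Δ0=01110 Δ1=01111 Δ2=11111 Δ3=10111 | 3Δ
t=3: Δ0=10111 Δ1=10110 | 1Δ
t=4: Δ0=10110 Δ1=10111 Δ2=00111 Δ3=01111 | 3Δ
t=5: Δ0=01111 Δ1=01110 | 1Δ
t=6: Δ0=01110 Δ1=01111 Δ2=11111 Δ3=10111 | 3Δ
t=7: Δ0=10111 Δ1=10110 | 1Δ
t=8: Δ0=10110 Δ1=10111 Δ2=00111 Δ3=01111 | 3Δ

0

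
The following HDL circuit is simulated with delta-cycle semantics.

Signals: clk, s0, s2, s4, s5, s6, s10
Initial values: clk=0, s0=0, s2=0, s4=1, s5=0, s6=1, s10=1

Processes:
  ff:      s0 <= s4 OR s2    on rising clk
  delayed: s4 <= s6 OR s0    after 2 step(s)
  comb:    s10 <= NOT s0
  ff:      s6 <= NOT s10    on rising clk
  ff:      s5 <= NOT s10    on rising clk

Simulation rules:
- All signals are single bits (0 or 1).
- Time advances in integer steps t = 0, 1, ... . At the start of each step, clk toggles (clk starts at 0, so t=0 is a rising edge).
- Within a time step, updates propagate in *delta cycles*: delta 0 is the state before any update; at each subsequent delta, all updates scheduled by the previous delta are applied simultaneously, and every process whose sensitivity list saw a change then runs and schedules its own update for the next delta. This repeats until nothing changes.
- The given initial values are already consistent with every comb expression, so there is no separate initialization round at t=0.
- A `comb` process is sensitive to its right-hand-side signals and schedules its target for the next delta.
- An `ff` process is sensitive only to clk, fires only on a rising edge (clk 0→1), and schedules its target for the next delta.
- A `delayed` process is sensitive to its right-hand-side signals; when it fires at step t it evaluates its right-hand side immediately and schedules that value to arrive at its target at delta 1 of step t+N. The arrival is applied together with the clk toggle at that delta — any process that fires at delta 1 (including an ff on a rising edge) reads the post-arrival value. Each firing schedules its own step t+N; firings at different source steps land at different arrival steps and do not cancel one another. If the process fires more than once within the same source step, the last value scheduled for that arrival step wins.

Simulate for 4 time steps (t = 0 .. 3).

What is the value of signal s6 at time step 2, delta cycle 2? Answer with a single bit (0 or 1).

t=0 Δ0: s10=1 s6=1 s0=0 s4=1 clk=0 s2=0 s5=0
  Δ1: clk:0→1
  Δ2: s6:1→0, s0:0→1
  Δ3: s10:1→0
  (3Δ to stable)
t=1 Δ0: s10=0 s6=0 s0=1 s4=1 clk=1 s2=0 s5=0
  Δ1: clk:1→0
  (1Δ to stable)
t=2 Δ0: s10=0 s6=0 s0=1 s4=1 clk=0 s2=0 s5=0
  Δ1: clk:0→1
  Δ2: s6:0→1, s5:0→1
  (2Δ to stable)
t=3 Δ0: s10=0 s6=1 s0=1 s4=1 clk=1 s2=0 s5=1
  Δ1: clk:1→0
  (1Δ to stable)

1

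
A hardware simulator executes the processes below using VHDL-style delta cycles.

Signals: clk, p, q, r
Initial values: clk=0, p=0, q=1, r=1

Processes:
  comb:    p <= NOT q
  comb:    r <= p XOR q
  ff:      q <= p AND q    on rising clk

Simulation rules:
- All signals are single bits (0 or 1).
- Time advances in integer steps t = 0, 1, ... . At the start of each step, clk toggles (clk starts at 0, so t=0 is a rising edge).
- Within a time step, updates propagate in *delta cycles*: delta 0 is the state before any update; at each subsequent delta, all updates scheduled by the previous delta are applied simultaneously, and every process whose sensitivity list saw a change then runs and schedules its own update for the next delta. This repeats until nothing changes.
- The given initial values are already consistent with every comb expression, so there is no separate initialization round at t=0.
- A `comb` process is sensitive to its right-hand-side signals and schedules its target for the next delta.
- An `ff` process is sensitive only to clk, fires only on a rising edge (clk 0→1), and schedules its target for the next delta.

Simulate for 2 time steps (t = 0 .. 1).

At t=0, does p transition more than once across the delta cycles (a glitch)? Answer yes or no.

t0.Δ0 p=0 clk=0 r=1 q=1
t0.Δ1 p=0 clk=1 r=1 q=1
t0.Δ2 p=0 clk=1 r=1 q=0
t0.Δ3 p=1 clk=1 r=0 q=0
t0.Δ4 p=1 clk=1 r=1 q=0
t1.Δ0 p=1 clk=1 r=1 q=0
t1.Δ1 p=1 clk=0 r=1 q=0

no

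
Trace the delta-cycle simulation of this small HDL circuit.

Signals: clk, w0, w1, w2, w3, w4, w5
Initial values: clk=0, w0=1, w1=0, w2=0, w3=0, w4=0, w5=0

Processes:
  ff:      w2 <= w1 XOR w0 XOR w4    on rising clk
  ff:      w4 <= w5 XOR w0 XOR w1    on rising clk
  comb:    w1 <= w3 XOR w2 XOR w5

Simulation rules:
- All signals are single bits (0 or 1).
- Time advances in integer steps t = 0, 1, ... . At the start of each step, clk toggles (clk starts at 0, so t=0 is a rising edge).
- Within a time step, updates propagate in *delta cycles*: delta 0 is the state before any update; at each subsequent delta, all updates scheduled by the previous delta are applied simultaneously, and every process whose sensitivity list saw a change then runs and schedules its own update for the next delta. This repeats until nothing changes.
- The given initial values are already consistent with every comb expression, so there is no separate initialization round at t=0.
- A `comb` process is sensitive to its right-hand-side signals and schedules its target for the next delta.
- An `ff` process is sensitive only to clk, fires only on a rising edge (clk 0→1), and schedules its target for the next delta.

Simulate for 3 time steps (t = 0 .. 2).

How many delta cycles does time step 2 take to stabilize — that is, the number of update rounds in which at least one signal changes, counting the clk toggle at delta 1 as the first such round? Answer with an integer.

2

[bits: w3,w0,clk,w5,w4,w2,w1]
t=0: Δ0=0100000 Δ1=0110000 Δ2=0110110 Δ3=0110111 | 3Δ
t=1: Δ0=0110111 Δ1=0100111 | 1Δ
t=2: Δ0=0100111 Δ1=0110111 Δ2=0110011 | 2Δ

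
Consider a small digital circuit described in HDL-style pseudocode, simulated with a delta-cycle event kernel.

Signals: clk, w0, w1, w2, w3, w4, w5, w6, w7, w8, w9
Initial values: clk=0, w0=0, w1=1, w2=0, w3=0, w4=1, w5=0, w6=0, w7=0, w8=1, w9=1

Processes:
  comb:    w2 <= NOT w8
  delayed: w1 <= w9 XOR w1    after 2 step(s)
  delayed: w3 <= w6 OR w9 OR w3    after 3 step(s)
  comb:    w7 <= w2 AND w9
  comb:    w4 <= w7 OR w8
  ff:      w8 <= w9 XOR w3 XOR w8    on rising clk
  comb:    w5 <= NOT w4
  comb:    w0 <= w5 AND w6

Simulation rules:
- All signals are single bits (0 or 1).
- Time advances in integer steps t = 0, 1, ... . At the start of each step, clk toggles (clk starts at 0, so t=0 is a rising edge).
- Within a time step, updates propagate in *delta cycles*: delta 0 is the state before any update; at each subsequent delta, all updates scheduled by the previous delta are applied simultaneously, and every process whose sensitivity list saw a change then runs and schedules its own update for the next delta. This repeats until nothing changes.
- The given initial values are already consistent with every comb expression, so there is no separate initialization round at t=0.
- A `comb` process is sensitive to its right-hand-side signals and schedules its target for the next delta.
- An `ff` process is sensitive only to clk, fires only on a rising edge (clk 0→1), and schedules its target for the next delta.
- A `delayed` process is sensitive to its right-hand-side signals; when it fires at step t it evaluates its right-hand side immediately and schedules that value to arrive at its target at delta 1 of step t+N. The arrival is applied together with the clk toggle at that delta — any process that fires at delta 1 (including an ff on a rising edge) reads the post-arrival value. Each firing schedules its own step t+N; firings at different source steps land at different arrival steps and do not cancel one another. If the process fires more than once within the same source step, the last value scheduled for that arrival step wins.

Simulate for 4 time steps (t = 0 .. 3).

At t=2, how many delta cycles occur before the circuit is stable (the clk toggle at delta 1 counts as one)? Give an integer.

4

t0.Δ0 w0=0 w6=0 w1=1 w9=1 w7=0 w8=1 w5=0 w3=0 w4=1 clk=0 w2=0
t0.Δ1 w0=0 w6=0 w1=1 w9=1 w7=0 w8=1 w5=0 w3=0 w4=1 clk=1 w2=0
t0.Δ2 w0=0 w6=0 w1=1 w9=1 w7=0 w8=0 w5=0 w3=0 w4=1 clk=1 w2=0
t0.Δ3 w0=0 w6=0 w1=1 w9=1 w7=0 w8=0 w5=0 w3=0 w4=0 clk=1 w2=1
t0.Δ4 w0=0 w6=0 w1=1 w9=1 w7=1 w8=0 w5=1 w3=0 w4=0 clk=1 w2=1
t0.Δ5 w0=0 w6=0 w1=1 w9=1 w7=1 w8=0 w5=1 w3=0 w4=1 clk=1 w2=1
t0.Δ6 w0=0 w6=0 w1=1 w9=1 w7=1 w8=0 w5=0 w3=0 w4=1 clk=1 w2=1
t1.Δ0 w0=0 w6=0 w1=1 w9=1 w7=1 w8=0 w5=0 w3=0 w4=1 clk=1 w2=1
t1.Δ1 w0=0 w6=0 w1=1 w9=1 w7=1 w8=0 w5=0 w3=0 w4=1 clk=0 w2=1
t2.Δ0 w0=0 w6=0 w1=1 w9=1 w7=1 w8=0 w5=0 w3=0 w4=1 clk=0 w2=1
t2.Δ1 w0=0 w6=0 w1=1 w9=1 w7=1 w8=0 w5=0 w3=0 w4=1 clk=1 w2=1
t2.Δ2 w0=0 w6=0 w1=1 w9=1 w7=1 w8=1 w5=0 w3=0 w4=1 clk=1 w2=1
t2.Δ3 w0=0 w6=0 w1=1 w9=1 w7=1 w8=1 w5=0 w3=0 w4=1 clk=1 w2=0
t2.Δ4 w0=0 w6=0 w1=1 w9=1 w7=0 w8=1 w5=0 w3=0 w4=1 clk=1 w2=0
t3.Δ0 w0=0 w6=0 w1=1 w9=1 w7=0 w8=1 w5=0 w3=0 w4=1 clk=1 w2=0
t3.Δ1 w0=0 w6=0 w1=1 w9=1 w7=0 w8=1 w5=0 w3=0 w4=1 clk=0 w2=0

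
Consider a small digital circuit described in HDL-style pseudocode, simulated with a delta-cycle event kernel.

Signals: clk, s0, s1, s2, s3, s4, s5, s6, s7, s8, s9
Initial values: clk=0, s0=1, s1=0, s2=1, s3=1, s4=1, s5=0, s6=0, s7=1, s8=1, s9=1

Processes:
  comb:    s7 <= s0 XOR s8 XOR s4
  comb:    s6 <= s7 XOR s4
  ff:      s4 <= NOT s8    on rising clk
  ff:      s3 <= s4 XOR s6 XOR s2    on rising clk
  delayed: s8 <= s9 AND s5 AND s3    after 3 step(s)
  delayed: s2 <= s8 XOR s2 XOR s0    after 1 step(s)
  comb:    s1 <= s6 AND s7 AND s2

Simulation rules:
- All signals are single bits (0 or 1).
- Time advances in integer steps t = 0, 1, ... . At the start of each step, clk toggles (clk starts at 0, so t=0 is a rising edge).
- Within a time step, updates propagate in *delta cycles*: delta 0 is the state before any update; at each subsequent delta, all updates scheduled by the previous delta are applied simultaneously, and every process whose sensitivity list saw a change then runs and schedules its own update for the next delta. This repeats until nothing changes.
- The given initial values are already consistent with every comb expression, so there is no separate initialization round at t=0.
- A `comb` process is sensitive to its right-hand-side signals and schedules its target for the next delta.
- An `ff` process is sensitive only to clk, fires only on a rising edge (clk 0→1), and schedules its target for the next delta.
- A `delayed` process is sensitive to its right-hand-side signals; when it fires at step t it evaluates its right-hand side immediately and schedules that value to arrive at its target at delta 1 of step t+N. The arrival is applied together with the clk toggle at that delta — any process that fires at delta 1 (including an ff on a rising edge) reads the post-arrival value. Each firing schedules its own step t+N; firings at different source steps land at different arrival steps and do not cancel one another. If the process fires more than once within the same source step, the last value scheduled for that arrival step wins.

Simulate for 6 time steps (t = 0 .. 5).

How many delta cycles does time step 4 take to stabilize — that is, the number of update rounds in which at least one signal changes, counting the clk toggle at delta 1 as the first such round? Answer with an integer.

t0.Δ0 s7=1 s3=1 s6=0 s4=1 s0=1 s2=1 s9=1 s5=0 s8=1 s1=0 clk=0
t0.Δ1 s7=1 s3=1 s6=0 s4=1 s0=1 s2=1 s9=1 s5=0 s8=1 s1=0 clk=1
t0.Δ2 s7=1 s3=0 s6=0 s4=0 s0=1 s2=1 s9=1 s5=0 s8=1 s1=0 clk=1
t0.Δ3 s7=0 s3=0 s6=1 s4=0 s0=1 s2=1 s9=1 s5=0 s8=1 s1=0 clk=1
t0.Δ4 s7=0 s3=0 s6=0 s4=0 s0=1 s2=1 s9=1 s5=0 s8=1 s1=0 clk=1
t1.Δ0 s7=0 s3=0 s6=0 s4=0 s0=1 s2=1 s9=1 s5=0 s8=1 s1=0 clk=1
t1.Δ1 s7=0 s3=0 s6=0 s4=0 s0=1 s2=1 s9=1 s5=0 s8=1 s1=0 clk=0
t2.Δ0 s7=0 s3=0 s6=0 s4=0 s0=1 s2=1 s9=1 s5=0 s8=1 s1=0 clk=0
t2.Δ1 s7=0 s3=0 s6=0 s4=0 s0=1 s2=1 s9=1 s5=0 s8=1 s1=0 clk=1
t2.Δ2 s7=0 s3=1 s6=0 s4=0 s0=1 s2=1 s9=1 s5=0 s8=1 s1=0 clk=1
t3.Δ0 s7=0 s3=1 s6=0 s4=0 s0=1 s2=1 s9=1 s5=0 s8=1 s1=0 clk=1
t3.Δ1 s7=0 s3=1 s6=0 s4=0 s0=1 s2=1 s9=1 s5=0 s8=0 s1=0 clk=0
t3.Δ2 s7=1 s3=1 s6=0 s4=0 s0=1 s2=1 s9=1 s5=0 s8=0 s1=0 clk=0
t3.Δ3 s7=1 s3=1 s6=1 s4=0 s0=1 s2=1 s9=1 s5=0 s8=0 s1=0 clk=0
t3.Δ4 s7=1 s3=1 s6=1 s4=0 s0=1 s2=1 s9=1 s5=0 s8=0 s1=1 clk=0
t4.Δ0 s7=1 s3=1 s6=1 s4=0 s0=1 s2=1 s9=1 s5=0 s8=0 s1=1 clk=0
t4.Δ1 s7=1 s3=1 s6=1 s4=0 s0=1 s2=0 s9=1 s5=0 s8=0 s1=1 clk=1
t4.Δ2 s7=1 s3=1 s6=1 s4=1 s0=1 s2=0 s9=1 s5=0 s8=0 s1=0 clk=1
t4.Δ3 s7=0 s3=1 s6=0 s4=1 s0=1 s2=0 s9=1 s5=0 s8=0 s1=0 clk=1
t4.Δ4 s7=0 s3=1 s6=1 s4=1 s0=1 s2=0 s9=1 s5=0 s8=0 s1=0 clk=1
t5.Δ0 s7=0 s3=1 s6=1 s4=1 s0=1 s2=0 s9=1 s5=0 s8=0 s1=0 clk=1
t5.Δ1 s7=0 s3=1 s6=1 s4=1 s0=1 s2=1 s9=1 s5=0 s8=0 s1=0 clk=0

4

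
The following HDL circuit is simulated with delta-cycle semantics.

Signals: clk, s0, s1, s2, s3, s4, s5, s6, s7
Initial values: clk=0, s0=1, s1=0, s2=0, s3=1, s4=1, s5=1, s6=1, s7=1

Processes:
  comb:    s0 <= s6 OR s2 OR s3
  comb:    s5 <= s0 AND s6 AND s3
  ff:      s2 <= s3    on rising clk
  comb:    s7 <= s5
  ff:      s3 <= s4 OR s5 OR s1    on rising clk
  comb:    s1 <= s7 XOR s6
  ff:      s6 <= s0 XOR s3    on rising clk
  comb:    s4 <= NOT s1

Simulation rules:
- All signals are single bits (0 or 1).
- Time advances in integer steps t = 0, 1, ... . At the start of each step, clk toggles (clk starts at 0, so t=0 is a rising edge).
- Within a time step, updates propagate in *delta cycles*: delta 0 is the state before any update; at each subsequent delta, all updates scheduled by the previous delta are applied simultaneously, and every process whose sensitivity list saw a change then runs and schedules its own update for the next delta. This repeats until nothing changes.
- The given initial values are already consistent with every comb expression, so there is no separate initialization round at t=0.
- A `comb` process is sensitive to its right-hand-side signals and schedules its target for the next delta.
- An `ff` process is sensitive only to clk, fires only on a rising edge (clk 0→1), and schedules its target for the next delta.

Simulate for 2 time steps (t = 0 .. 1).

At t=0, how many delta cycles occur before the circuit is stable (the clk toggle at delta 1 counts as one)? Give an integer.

6

t=0 Δ0: s3=1 s1=0 s7=1 s0=1 s2=0 s4=1 s6=1 s5=1 clk=0
  Δ1: clk:0→1
  Δ2: s2:0→1, s6:1→0
  Δ3: s1:0→1, s5:1→0
  Δ4: s7:1→0, s4:1→0
  Δ5: s1:1→0
  Δ6: s4:0→1
  (6Δ to stable)
t=1 Δ0: s3=1 s1=0 s7=0 s0=1 s2=1 s4=1 s6=0 s5=0 clk=1
  Δ1: clk:1→0
  (1Δ to stable)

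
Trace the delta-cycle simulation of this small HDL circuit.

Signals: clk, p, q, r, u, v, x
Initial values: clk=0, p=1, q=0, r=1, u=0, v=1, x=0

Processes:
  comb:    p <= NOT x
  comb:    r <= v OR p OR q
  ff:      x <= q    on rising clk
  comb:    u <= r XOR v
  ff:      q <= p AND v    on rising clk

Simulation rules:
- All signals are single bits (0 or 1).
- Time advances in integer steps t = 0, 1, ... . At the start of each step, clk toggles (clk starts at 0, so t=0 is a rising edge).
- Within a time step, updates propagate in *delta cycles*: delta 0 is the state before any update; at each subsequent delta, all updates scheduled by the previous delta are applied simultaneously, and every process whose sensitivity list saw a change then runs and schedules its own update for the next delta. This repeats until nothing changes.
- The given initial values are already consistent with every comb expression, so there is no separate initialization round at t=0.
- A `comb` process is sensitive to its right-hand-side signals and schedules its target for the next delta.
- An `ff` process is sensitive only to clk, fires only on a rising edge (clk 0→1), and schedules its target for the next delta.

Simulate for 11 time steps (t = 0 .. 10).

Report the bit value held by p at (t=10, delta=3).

0

t=0 Δ0: clk=0 q=0 p=1 x=0 u=0 v=1 r=1
  Δ1: clk:0→1
  Δ2: q:0→1
  (2Δ to stable)
t=1 Δ0: clk=1 q=1 p=1 x=0 u=0 v=1 r=1
  Δ1: clk:1→0
  (1Δ to stable)
t=2 Δ0: clk=0 q=1 p=1 x=0 u=0 v=1 r=1
  Δ1: clk:0→1
  Δ2: x:0→1
  Δ3: p:1→0
  (3Δ to stable)
t=3 Δ0: clk=1 q=1 p=0 x=1 u=0 v=1 r=1
  Δ1: clk:1→0
  (1Δ to stable)
t=4 Δ0: clk=0 q=1 p=0 x=1 u=0 v=1 r=1
  Δ1: clk:0→1
  Δ2: q:1→0
  (2Δ to stable)
t=5 Δ0: clk=1 q=0 p=0 x=1 u=0 v=1 r=1
  Δ1: clk:1→0
  (1Δ to stable)
t=6 Δ0: clk=0 q=0 p=0 x=1 u=0 v=1 r=1
  Δ1: clk:0→1
  Δ2: x:1→0
  Δ3: p:0→1
  (3Δ to stable)
t=7 Δ0: clk=1 q=0 p=1 x=0 u=0 v=1 r=1
  Δ1: clk:1→0
  (1Δ to stable)
t=8 Δ0: clk=0 q=0 p=1 x=0 u=0 v=1 r=1
  Δ1: clk:0→1
  Δ2: q:0→1
  (2Δ to stable)
t=9 Δ0: clk=1 q=1 p=1 x=0 u=0 v=1 r=1
  Δ1: clk:1→0
  (1Δ to stable)
t=10 Δ0: clk=0 q=1 p=1 x=0 u=0 v=1 r=1
  Δ1: clk:0→1
  Δ2: x:0→1
  Δ3: p:1→0
  (3Δ to stable)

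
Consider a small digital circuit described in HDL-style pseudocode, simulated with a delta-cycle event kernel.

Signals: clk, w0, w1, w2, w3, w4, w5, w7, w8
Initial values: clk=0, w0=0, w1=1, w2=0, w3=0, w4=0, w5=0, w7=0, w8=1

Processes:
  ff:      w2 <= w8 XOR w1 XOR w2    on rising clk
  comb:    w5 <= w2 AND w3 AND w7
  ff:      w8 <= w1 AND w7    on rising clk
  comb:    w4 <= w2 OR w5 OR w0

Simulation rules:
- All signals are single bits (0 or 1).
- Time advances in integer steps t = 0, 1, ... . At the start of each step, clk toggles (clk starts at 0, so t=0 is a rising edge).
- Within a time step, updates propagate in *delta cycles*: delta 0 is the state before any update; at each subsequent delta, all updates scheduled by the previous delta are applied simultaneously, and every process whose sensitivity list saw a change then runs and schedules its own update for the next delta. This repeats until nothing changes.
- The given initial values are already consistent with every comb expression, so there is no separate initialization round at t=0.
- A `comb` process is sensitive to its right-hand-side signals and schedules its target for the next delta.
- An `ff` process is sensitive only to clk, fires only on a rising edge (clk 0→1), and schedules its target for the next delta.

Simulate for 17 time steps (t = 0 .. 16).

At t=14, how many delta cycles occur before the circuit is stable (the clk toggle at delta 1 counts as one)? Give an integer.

t0.Δ0 w3=0 w7=0 clk=0 w8=1 w5=0 w0=0 w2=0 w1=1 w4=0
t0.Δ1 w3=0 w7=0 clk=1 w8=1 w5=0 w0=0 w2=0 w1=1 w4=0
t0.Δ2 w3=0 w7=0 clk=1 w8=0 w5=0 w0=0 w2=0 w1=1 w4=0
t1.Δ0 w3=0 w7=0 clk=1 w8=0 w5=0 w0=0 w2=0 w1=1 w4=0
t1.Δ1 w3=0 w7=0 clk=0 w8=0 w5=0 w0=0 w2=0 w1=1 w4=0
t2.Δ0 w3=0 w7=0 clk=0 w8=0 w5=0 w0=0 w2=0 w1=1 w4=0
t2.Δ1 w3=0 w7=0 clk=1 w8=0 w5=0 w0=0 w2=0 w1=1 w4=0
t2.Δ2 w3=0 w7=0 clk=1 w8=0 w5=0 w0=0 w2=1 w1=1 w4=0
t2.Δ3 w3=0 w7=0 clk=1 w8=0 w5=0 w0=0 w2=1 w1=1 w4=1
t3.Δ0 w3=0 w7=0 clk=1 w8=0 w5=0 w0=0 w2=1 w1=1 w4=1
t3.Δ1 w3=0 w7=0 clk=0 w8=0 w5=0 w0=0 w2=1 w1=1 w4=1
t4.Δ0 w3=0 w7=0 clk=0 w8=0 w5=0 w0=0 w2=1 w1=1 w4=1
t4.Δ1 w3=0 w7=0 clk=1 w8=0 w5=0 w0=0 w2=1 w1=1 w4=1
t4.Δ2 w3=0 w7=0 clk=1 w8=0 w5=0 w0=0 w2=0 w1=1 w4=1
t4.Δ3 w3=0 w7=0 clk=1 w8=0 w5=0 w0=0 w2=0 w1=1 w4=0
t5.Δ0 w3=0 w7=0 clk=1 w8=0 w5=0 w0=0 w2=0 w1=1 w4=0
t5.Δ1 w3=0 w7=0 clk=0 w8=0 w5=0 w0=0 w2=0 w1=1 w4=0
t6.Δ0 w3=0 w7=0 clk=0 w8=0 w5=0 w0=0 w2=0 w1=1 w4=0
t6.Δ1 w3=0 w7=0 clk=1 w8=0 w5=0 w0=0 w2=0 w1=1 w4=0
t6.Δ2 w3=0 w7=0 clk=1 w8=0 w5=0 w0=0 w2=1 w1=1 w4=0
t6.Δ3 w3=0 w7=0 clk=1 w8=0 w5=0 w0=0 w2=1 w1=1 w4=1
t7.Δ0 w3=0 w7=0 clk=1 w8=0 w5=0 w0=0 w2=1 w1=1 w4=1
t7.Δ1 w3=0 w7=0 clk=0 w8=0 w5=0 w0=0 w2=1 w1=1 w4=1
t8.Δ0 w3=0 w7=0 clk=0 w8=0 w5=0 w0=0 w2=1 w1=1 w4=1
t8.Δ1 w3=0 w7=0 clk=1 w8=0 w5=0 w0=0 w2=1 w1=1 w4=1
t8.Δ2 w3=0 w7=0 clk=1 w8=0 w5=0 w0=0 w2=0 w1=1 w4=1
t8.Δ3 w3=0 w7=0 clk=1 w8=0 w5=0 w0=0 w2=0 w1=1 w4=0
t9.Δ0 w3=0 w7=0 clk=1 w8=0 w5=0 w0=0 w2=0 w1=1 w4=0
t9.Δ1 w3=0 w7=0 clk=0 w8=0 w5=0 w0=0 w2=0 w1=1 w4=0
t10.Δ0 w3=0 w7=0 clk=0 w8=0 w5=0 w0=0 w2=0 w1=1 w4=0
t10.Δ1 w3=0 w7=0 clk=1 w8=0 w5=0 w0=0 w2=0 w1=1 w4=0
t10.Δ2 w3=0 w7=0 clk=1 w8=0 w5=0 w0=0 w2=1 w1=1 w4=0
t10.Δ3 w3=0 w7=0 clk=1 w8=0 w5=0 w0=0 w2=1 w1=1 w4=1
t11.Δ0 w3=0 w7=0 clk=1 w8=0 w5=0 w0=0 w2=1 w1=1 w4=1
t11.Δ1 w3=0 w7=0 clk=0 w8=0 w5=0 w0=0 w2=1 w1=1 w4=1
t12.Δ0 w3=0 w7=0 clk=0 w8=0 w5=0 w0=0 w2=1 w1=1 w4=1
t12.Δ1 w3=0 w7=0 clk=1 w8=0 w5=0 w0=0 w2=1 w1=1 w4=1
t12.Δ2 w3=0 w7=0 clk=1 w8=0 w5=0 w0=0 w2=0 w1=1 w4=1
t12.Δ3 w3=0 w7=0 clk=1 w8=0 w5=0 w0=0 w2=0 w1=1 w4=0
t13.Δ0 w3=0 w7=0 clk=1 w8=0 w5=0 w0=0 w2=0 w1=1 w4=0
t13.Δ1 w3=0 w7=0 clk=0 w8=0 w5=0 w0=0 w2=0 w1=1 w4=0
t14.Δ0 w3=0 w7=0 clk=0 w8=0 w5=0 w0=0 w2=0 w1=1 w4=0
t14.Δ1 w3=0 w7=0 clk=1 w8=0 w5=0 w0=0 w2=0 w1=1 w4=0
t14.Δ2 w3=0 w7=0 clk=1 w8=0 w5=0 w0=0 w2=1 w1=1 w4=0
t14.Δ3 w3=0 w7=0 clk=1 w8=0 w5=0 w0=0 w2=1 w1=1 w4=1
t15.Δ0 w3=0 w7=0 clk=1 w8=0 w5=0 w0=0 w2=1 w1=1 w4=1
t15.Δ1 w3=0 w7=0 clk=0 w8=0 w5=0 w0=0 w2=1 w1=1 w4=1
t16.Δ0 w3=0 w7=0 clk=0 w8=0 w5=0 w0=0 w2=1 w1=1 w4=1
t16.Δ1 w3=0 w7=0 clk=1 w8=0 w5=0 w0=0 w2=1 w1=1 w4=1
t16.Δ2 w3=0 w7=0 clk=1 w8=0 w5=0 w0=0 w2=0 w1=1 w4=1
t16.Δ3 w3=0 w7=0 clk=1 w8=0 w5=0 w0=0 w2=0 w1=1 w4=0

3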